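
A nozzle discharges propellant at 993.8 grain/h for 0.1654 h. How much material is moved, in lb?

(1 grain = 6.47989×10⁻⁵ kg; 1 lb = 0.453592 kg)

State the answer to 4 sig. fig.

993.8 grain/h → 1.78881×10⁻⁵ kg/s
0.1654 h → 595.44 s
m = ṁ × t = 1.78881×10⁻⁵ × 595.44 = 0.0106513 kg
In lb: 0.0106513 / 0.453592 = 0.0234821 lb

0.02348 lb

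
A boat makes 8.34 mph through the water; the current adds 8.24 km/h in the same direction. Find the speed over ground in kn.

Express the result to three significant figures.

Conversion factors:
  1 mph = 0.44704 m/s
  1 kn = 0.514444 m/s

8.34 mph × 0.44704 = 3.72831 m/s
8.24 km/h × (1/3.6) = 2.28889 m/s
Combined: 3.72831 + 2.28889 = 6.0172 m/s
In kn: 6.0172 / 0.514444 = 11.6965 kn

11.7 kn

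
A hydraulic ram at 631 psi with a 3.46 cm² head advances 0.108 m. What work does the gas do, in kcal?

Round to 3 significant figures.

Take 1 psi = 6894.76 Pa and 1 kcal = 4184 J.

0.0389 kcal

631 psi → 4.35059×10⁶ Pa
3.46 cm² → 3.46×10⁻⁴ m²
F = P × A = 4.35059×10⁶ × 3.46×10⁻⁴ = 1505.3 N
W = F × d = 1505.3 × 0.108 = 162.572 J
In kcal: 162.572 / 4184 = 0.0388556 kcal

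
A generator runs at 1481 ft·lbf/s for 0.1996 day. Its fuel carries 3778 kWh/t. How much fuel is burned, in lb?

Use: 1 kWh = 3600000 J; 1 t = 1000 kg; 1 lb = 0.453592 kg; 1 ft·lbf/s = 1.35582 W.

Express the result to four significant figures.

1481 ft·lbf/s → 2007.97 W
0.1996 day → 17245.4 s
E = P × t = 2007.97 × 17245.4 = 3.46282×10⁷ J
3778 kWh/t → 1.36008×10⁷ J/kg
m = E / e_s = 3.46282×10⁷ / 1.36008×10⁷ = 2.54604 kg
In lb: 2.54604 / 0.453592 = 5.61306 lb

5.613 lb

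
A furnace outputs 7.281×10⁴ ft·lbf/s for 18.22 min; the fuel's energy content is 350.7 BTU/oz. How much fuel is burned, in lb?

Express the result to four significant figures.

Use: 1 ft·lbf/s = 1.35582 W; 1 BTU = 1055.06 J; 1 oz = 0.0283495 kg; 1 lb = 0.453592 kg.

7.281×10⁴ ft·lbf/s → 98717.3 W
18.22 min → 1093.2 s
E = P × t = 98717.3 × 1093.2 = 1.07918×10⁸ J
350.7 BTU/oz → 1.30517×10⁷ J/kg
m = E / e_s = 1.07918×10⁸ / 1.30517×10⁷ = 8.2685 kg
In lb: 8.2685 / 0.453592 = 18.2289 lb

18.23 lb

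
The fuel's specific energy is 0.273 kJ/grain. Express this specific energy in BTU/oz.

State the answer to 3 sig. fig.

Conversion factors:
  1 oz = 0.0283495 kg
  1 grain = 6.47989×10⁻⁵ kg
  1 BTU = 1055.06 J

0.273 kJ/grain × 1000 J/kJ ÷ 6.47989×10⁻⁵ kg/grain = 4.21303×10⁶ J/kg
4.21303×10⁶ J/kg ÷ 1055.06 J/BTU × 0.0283495 kg/oz = 113.204 BTU/oz

113 BTU/oz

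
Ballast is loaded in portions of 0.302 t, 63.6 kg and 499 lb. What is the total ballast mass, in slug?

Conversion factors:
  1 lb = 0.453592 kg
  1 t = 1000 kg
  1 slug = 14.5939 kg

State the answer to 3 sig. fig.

40.6 slug

0.302 t × 1000 → 302 kg
63.6 kg (already kg)
499 lb × 0.453592 → 226.342 kg
Sum: 302 + 63.6 + 226.342 = 591.942 kg
In slug: 591.942 / 14.5939 = 40.5609 slug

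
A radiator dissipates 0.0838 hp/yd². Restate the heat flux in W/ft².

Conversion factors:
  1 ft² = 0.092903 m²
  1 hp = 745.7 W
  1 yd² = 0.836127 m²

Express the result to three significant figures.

0.0838 hp/yd² × 745.7 W/hp ÷ 0.836127 m²/yd² = 74.737 W/m²
74.737 W/m² × 0.092903 m²/ft² = 6.94329 W/ft²

6.94 W/ft²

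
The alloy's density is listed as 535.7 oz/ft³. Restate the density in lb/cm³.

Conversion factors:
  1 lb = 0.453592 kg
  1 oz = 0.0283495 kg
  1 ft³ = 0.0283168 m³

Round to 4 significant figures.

535.7 oz/ft³ × 0.0283495 kg/oz ÷ 0.0283168 m³/ft³ = 536.319 kg/m³
536.319 kg/m³ ÷ 0.453592 kg/lb × 10⁻⁶ m³/cm³ = 0.00118238 lb/cm³

0.001182 lb/cm³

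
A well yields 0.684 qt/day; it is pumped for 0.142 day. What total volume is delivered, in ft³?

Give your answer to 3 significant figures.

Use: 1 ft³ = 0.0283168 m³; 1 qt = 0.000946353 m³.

0.684 qt/day → 7.49196×10⁻⁹ m³/s
0.142 day → 12268.8 s
V = Q × t = 7.49196×10⁻⁹ × 12268.8 = 9.19174×10⁻⁵ m³
In ft³: 9.19174×10⁻⁵ / 0.0283168 = 0.00324604 ft³

0.00325 ft³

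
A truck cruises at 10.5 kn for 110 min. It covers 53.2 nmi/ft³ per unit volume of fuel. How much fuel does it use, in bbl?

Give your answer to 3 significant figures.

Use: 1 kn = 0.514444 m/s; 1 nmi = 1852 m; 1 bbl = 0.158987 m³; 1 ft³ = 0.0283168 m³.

10.5 kn → 5.40166 m/s
110 min → 6600 s
d = v × t = 5.40166 × 6600 = 35651 m
53.2 nmi/ft³ → 3.47943×10⁶ m/m³
V = d / (distance per unit fuel) = 35651 / 3.47943×10⁶ = 0.0102462 m³
In bbl: 0.0102462 / 0.158987 = 0.0644468 bbl

0.0644 bbl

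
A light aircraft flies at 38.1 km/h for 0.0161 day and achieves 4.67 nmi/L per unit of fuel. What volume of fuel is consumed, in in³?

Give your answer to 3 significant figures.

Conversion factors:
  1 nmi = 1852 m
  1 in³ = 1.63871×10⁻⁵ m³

38.1 km/h → 10.5833 m/s
0.0161 day → 1391.04 s
d = v × t = 10.5833 × 1391.04 = 14721.8 m
4.67 nmi/L → 8.64884×10⁶ m/m³
V = d / (distance per unit fuel) = 14721.8 / 8.64884×10⁶ = 0.00170217 m³
In in³: 0.00170217 / 1.63871×10⁻⁵ = 103.873 in³

104 in³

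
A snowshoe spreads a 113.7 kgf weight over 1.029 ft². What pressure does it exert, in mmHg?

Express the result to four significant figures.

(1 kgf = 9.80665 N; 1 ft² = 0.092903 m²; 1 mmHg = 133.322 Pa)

87.49 mmHg

113.7 kgf × 9.80665 → 1115.02 N
1.029 ft² × 0.092903 → 0.0955972 m²
P = F / A = 1115.02 N / 0.0955972 m² = 11663.7 Pa
11663.7 Pa ÷ (133.322 Pa/mmHg) = 87.4852 mmHg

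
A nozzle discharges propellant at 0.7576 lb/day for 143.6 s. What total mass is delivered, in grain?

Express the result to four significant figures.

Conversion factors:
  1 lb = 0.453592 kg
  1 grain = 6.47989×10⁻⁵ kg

8.814 grain

0.7576 lb/day → 3.97733×10⁻⁶ kg/s
m = ṁ × t = 3.97733×10⁻⁶ × 143.6 = 5.71145×10⁻⁴ kg
In grain: 5.71145×10⁻⁴ / 6.47989×10⁻⁵ = 8.81412 grain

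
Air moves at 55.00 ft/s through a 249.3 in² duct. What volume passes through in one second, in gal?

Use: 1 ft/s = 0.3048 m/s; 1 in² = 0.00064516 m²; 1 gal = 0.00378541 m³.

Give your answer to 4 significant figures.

55.00 ft/s × 0.3048 → 16.764 m/s
249.3 in² × 0.00064516 → 0.160838 m²
V = v × A × t = 16.764 m/s × 0.160838 m² × 1 s = 2.69629 m³
2.69629 m³ ÷ (0.00378541 m³/gal) = 712.285 gal

712.3 gal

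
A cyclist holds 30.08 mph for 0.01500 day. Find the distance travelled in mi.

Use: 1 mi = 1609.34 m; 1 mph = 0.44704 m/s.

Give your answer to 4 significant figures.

10.83 mi

30.08 mph × 0.44704 → 13.447 m/s
0.01500 day × 86400 → 1296 s
d = v × t = 13.447 m/s × 1296 s = 17427.3 m
17427.3 m ÷ (1609.34 m/mi) = 10.8288 mi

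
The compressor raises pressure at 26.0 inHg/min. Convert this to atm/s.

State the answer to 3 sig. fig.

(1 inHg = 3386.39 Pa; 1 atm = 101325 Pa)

0.0145 atm/s

26.0 inHg/min × 3386.39 Pa/inHg ÷ 60 s/min = 1467.44 Pa/s
1467.44 Pa/s ÷ 101325 Pa/atm = 0.0144825 atm/s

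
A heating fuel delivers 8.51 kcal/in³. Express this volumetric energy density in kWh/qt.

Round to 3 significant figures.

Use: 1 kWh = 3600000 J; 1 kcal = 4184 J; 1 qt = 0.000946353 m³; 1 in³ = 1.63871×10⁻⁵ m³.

0.571 kWh/qt

8.51 kcal/in³ × 4184 J/kcal ÷ 1.63871×10⁻⁵ m³/in³ = 2.1728×10⁹ J/m³
2.1728×10⁹ J/m³ ÷ 3600000 J/kWh × 0.000946353 m³/qt = 0.571177 kWh/qt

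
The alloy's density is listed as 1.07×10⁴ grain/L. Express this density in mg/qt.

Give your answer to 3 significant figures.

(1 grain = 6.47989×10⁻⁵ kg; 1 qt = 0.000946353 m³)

1.07×10⁴ grain/L × 6.47989×10⁻⁵ kg/grain ÷ 0.001 m³/L = 693.348 kg/m³
693.348 kg/m³ ÷ 10⁻⁶ kg/mg × 0.000946353 m³/qt = 656152 mg/qt

6.56×10⁵ mg/qt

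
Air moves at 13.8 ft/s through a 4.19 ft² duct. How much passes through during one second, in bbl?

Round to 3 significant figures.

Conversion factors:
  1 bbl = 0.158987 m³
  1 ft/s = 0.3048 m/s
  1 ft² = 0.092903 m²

10.3 bbl

13.8 ft/s × 0.3048 → 4.20624 m/s
4.19 ft² × 0.092903 → 0.389264 m²
V = v × A × t = 4.20624 m/s × 0.389264 m² × 1 s = 1.63734 m³
1.63734 m³ ÷ (0.158987 m³/bbl) = 10.2986 bbl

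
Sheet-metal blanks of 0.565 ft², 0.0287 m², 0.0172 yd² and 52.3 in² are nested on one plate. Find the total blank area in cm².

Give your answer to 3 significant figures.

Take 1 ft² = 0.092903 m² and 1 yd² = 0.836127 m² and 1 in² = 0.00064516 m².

0.565 ft² × 0.092903 = 0.0524902 m²
0.0287 m² (already m²)
0.0172 yd² × 0.836127 = 0.0143814 m²
52.3 in² × 0.00064516 = 0.0337419 m²
Sum: 0.0524902 + 0.0287 + 0.0143814 + 0.0337419 = 0.129314 m²
In cm²: 0.129314 / 0.0001 = 1293.14 cm²

1290 cm²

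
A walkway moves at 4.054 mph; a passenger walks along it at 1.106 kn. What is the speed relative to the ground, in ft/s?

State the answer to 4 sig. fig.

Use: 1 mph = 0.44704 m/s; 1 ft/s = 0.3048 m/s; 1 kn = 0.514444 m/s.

4.054 mph × 0.44704 = 1.8123 m/s
1.106 kn × 0.514444 = 0.568975 m/s
Sum: 1.8123 + 0.568975 = 2.38128 m/s
In ft/s: 2.38128 / 0.3048 = 7.8126 ft/s

7.813 ft/s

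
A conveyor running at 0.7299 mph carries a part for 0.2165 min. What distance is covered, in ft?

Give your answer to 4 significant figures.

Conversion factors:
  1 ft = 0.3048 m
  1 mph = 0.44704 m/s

0.7299 mph × 0.44704 = 0.326294 m/s
0.2165 min × 60 = 12.99 s
d = v × t = 0.326294 m/s × 12.99 s = 4.23856 m
4.23856 m ÷ (0.3048 m/ft) = 13.906 ft

13.91 ft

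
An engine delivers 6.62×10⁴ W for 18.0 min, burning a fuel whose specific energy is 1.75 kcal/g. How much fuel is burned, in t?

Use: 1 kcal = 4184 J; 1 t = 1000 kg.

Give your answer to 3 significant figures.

0.00976 t

18.0 min → 1080 s
E = P × t = 66200 × 1080 = 7.1496×10⁷ J
1.75 kcal/g → 7.322×10⁶ J/kg
m = E / e_s = 7.1496×10⁷ / 7.322×10⁶ = 9.76455 kg
In t: 9.76455 / 1000 = 0.00976455 t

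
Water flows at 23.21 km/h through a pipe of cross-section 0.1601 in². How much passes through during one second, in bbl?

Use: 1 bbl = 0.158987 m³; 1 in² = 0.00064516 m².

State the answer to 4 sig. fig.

23.21 km/h × (1/3.6) → 6.44722 m/s
0.1601 in² × 0.00064516 → 1.0329×10⁻⁴ m²
V = v × A × t = 6.44722 m/s × 1.0329×10⁻⁴ m² × 1 s = 6.65933×10⁻⁴ m³
6.65933×10⁻⁴ m³ ÷ (0.158987 m³/bbl) = 0.0041886 bbl

0.004189 bbl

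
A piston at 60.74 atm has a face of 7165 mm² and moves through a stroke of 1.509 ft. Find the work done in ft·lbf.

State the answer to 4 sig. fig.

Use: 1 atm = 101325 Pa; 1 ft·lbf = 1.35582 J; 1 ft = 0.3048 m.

60.74 atm → 6.15448×10⁶ Pa
7165 mm² → 0.007165 m²
F = P × A = 6.15448×10⁶ × 0.007165 = 44096.8 N
1.509 ft → 0.459943 m
W = F × d = 44096.8 × 0.459943 = 20282 J
In ft·lbf: 20282 / 1.35582 = 14959.2 ft·lbf

1.496×10⁴ ft·lbf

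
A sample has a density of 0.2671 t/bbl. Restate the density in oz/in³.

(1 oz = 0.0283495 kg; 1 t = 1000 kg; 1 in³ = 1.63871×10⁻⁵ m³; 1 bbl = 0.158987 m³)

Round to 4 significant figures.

0.2671 t/bbl × 1000 kg/t ÷ 0.158987 m³/bbl = 1680.01 kg/m³
1680.01 kg/m³ ÷ 0.0283495 kg/oz × 1.63871×10⁻⁵ m³/in³ = 0.97111 oz/in³

0.9711 oz/in³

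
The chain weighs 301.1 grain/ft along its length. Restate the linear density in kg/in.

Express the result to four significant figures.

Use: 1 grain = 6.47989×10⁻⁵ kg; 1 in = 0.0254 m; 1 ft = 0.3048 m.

301.1 grain/ft × 6.47989×10⁻⁵ kg/grain ÷ 0.3048 m/ft = 0.0640123 kg/m
0.0640123 kg/m × 0.0254 m/in = 0.00162591 kg/in

0.001626 kg/in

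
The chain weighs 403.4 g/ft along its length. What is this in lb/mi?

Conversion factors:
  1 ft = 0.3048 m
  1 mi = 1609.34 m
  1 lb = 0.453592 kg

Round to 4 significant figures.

4696 lb/mi

403.4 g/ft × 0.001 kg/g ÷ 0.3048 m/ft = 1.32349 kg/m
1.32349 kg/m ÷ 0.453592 kg/lb × 1609.34 m/mi = 4695.73 lb/mi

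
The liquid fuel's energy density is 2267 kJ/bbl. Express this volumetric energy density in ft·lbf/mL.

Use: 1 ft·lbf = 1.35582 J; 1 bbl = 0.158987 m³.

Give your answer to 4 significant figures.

10.52 ft·lbf/mL

2267 kJ/bbl × 1000 J/kJ ÷ 0.158987 m³/bbl = 1.4259×10⁷ J/m³
1.4259×10⁷ J/m³ ÷ 1.35582 J/ft·lbf × 10⁻⁶ m³/mL = 10.5169 ft·lbf/mL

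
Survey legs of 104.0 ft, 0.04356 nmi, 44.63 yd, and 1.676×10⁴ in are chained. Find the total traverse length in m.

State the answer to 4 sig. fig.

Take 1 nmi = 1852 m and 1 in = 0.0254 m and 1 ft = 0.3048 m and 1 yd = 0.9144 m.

578.9 m

104.0 ft × 0.3048 = 31.6992 m
0.04356 nmi × 1852 = 80.6731 m
44.63 yd × 0.9144 = 40.8097 m
1.676×10⁴ in × 0.0254 = 425.704 m
Total: 31.6992 + 80.6731 + 40.8097 + 425.704 = 578.886 m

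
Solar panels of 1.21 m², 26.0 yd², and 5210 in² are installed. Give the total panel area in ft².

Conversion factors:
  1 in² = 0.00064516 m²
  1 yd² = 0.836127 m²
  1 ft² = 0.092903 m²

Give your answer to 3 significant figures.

283 ft²

1.21 m² (already m²)
26.0 yd² × 0.836127 = 21.7393 m²
5210 in² × 0.00064516 = 3.36128 m²
Combined: 1.21 + 21.7393 + 3.36128 = 26.3106 m²
In ft²: 26.3106 / 0.092903 = 283.205 ft²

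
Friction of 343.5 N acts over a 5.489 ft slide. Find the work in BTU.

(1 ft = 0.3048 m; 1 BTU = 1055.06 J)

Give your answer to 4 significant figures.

5.489 ft × 0.3048 = 1.67305 m
W = F × d = 343.5 N × 1.67305 m = 574.693 J
574.693 J ÷ (1055.06 J/BTU) = 0.544702 BTU

0.5447 BTU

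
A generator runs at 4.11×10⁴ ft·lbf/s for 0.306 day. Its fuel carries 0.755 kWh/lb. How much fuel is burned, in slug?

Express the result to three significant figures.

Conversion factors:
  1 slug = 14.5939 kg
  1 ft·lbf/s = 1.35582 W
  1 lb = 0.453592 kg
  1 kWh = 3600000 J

16.8 slug

4.11×10⁴ ft·lbf/s → 55724.2 W
0.306 day → 26438.4 s
E = P × t = 55724.2 × 26438.4 = 1.47326×10⁹ J
0.755 kWh/lb → 5.99217×10⁶ J/kg
m = E / e_s = 1.47326×10⁹ / 5.99217×10⁶ = 245.864 kg
In slug: 245.864 / 14.5939 = 16.847 slug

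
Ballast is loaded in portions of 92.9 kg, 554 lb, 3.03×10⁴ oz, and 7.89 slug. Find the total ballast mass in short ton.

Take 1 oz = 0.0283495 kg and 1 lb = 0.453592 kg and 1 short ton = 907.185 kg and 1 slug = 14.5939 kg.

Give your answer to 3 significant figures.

92.9 kg (already kg)
554 lb × 0.453592 = 251.29 kg
3.03×10⁴ oz × 0.0283495 = 858.99 kg
7.89 slug × 14.5939 = 115.146 kg
Combined: 92.9 + 251.29 + 858.99 + 115.146 = 1318.33 kg
In short ton: 1318.33 / 907.185 = 1.45321 short ton

1.45 short ton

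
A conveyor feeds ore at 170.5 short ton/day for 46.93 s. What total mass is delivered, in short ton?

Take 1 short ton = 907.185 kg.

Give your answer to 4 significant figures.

0.09261 short ton

170.5 short ton/day → 1.79022 kg/s
m = ṁ × t = 1.79022 × 46.93 = 84.015 kg
In short ton: 84.015 / 907.185 = 0.0926107 short ton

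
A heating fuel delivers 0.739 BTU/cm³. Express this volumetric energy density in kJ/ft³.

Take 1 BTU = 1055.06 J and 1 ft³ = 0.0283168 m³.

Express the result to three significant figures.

0.739 BTU/cm³ × 1055.06 J/BTU ÷ 10⁻⁶ m³/cm³ = 7.79689×10⁸ J/m³
7.79689×10⁸ J/m³ ÷ 1000 J/kJ × 0.0283168 m³/ft³ = 22078.3 kJ/ft³

2.21×10⁴ kJ/ft³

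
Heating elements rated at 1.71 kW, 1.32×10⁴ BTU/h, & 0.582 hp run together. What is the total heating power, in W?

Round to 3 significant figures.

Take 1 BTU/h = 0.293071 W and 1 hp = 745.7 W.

1.71 kW × 1000 = 1710 W
1.32×10⁴ BTU/h × 0.293071 = 3868.54 W
0.582 hp × 745.7 = 433.997 W
Total: 1710 + 3868.54 + 433.997 = 6012.54 W

6010 W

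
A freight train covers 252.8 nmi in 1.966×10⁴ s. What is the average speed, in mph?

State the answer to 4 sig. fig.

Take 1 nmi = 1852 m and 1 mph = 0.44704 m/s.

252.8 nmi × 1852 → 468186 m
v = d / t = 468186 m / 19660 s = 23.8141 m/s
23.8141 m/s ÷ (0.44704 m/s/mph) = 53.2706 mph

53.27 mph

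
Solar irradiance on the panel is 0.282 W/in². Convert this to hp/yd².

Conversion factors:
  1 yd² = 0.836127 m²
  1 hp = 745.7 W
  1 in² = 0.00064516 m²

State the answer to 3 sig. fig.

0.282 W/in² ÷ 0.00064516 m²/in² = 437.101 W/m²
437.101 W/m² ÷ 745.7 W/hp × 0.836127 m²/yd² = 0.490106 hp/yd²

0.490 hp/yd²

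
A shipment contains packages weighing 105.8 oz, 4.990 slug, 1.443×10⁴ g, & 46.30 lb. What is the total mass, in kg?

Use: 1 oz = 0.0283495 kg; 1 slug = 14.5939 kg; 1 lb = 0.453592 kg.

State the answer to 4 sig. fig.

105.8 oz × 0.0283495 = 2.99938 kg
4.990 slug × 14.5939 = 72.8236 kg
1.443×10⁴ g × 0.001 = 14.43 kg
46.30 lb × 0.453592 = 21.0013 kg
Sum: 2.99938 + 72.8236 + 14.43 + 21.0013 = 111.254 kg

111.3 kg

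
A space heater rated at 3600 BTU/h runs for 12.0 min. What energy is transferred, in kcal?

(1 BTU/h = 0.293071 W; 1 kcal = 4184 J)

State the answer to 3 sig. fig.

3600 BTU/h × 0.293071 → 1055.06 W
12.0 min × 60 → 720 s
E = P × t = 1055.06 W × 720 s = 759643 J
759643 J ÷ (4184 J/kcal) = 181.559 kcal

182 kcal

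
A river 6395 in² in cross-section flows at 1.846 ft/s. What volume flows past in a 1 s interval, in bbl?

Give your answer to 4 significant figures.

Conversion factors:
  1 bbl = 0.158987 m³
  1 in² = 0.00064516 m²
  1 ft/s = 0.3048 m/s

14.60 bbl

1.846 ft/s × 0.3048 → 0.562661 m/s
6395 in² × 0.00064516 → 4.1258 m²
V = v × A × t = 0.562661 m/s × 4.1258 m² × 1 s = 2.32143 m³
2.32143 m³ ÷ (0.158987 m³/bbl) = 14.6014 bbl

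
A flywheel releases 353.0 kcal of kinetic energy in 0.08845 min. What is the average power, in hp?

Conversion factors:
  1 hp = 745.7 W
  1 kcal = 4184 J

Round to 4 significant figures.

353.0 kcal × 4184 → 1.47695×10⁶ J
0.08845 min × 60 → 5.307 s
P = E / t = 1.47695×10⁶ J / 5.307 s = 278302 W
278302 W ÷ (745.7 W/hp) = 373.209 hp

373.2 hp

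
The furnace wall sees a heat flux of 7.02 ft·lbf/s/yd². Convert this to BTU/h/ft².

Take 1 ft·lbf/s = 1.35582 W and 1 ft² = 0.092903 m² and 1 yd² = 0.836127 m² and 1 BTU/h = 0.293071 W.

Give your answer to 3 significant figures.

7.02 ft·lbf/s/yd² × 1.35582 W/ft·lbf/s ÷ 0.836127 m²/yd² = 11.3833 W/m²
11.3833 W/m² ÷ 0.293071 W/BTU/h × 0.092903 m²/ft² = 3.60849 BTU/h/ft²

3.61 BTU/h/ft²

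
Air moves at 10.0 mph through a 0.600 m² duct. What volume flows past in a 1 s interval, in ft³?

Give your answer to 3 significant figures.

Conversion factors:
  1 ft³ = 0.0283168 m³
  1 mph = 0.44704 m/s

94.7 ft³

10.0 mph × 0.44704 → 4.4704 m/s
V = v × A × t = 4.4704 m/s × 0.6 m² × 1 s = 2.68224 m³
2.68224 m³ ÷ (0.0283168 m³/ft³) = 94.7226 ft³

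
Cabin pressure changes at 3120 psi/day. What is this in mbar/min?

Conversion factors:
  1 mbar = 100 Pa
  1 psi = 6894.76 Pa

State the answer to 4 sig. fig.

3120 psi/day × 6894.76 Pa/psi ÷ 86400 s/day = 248.977 Pa/s
248.977 Pa/s ÷ 100 Pa/mbar × 60 s/min = 149.386 mbar/min

149.4 mbar/min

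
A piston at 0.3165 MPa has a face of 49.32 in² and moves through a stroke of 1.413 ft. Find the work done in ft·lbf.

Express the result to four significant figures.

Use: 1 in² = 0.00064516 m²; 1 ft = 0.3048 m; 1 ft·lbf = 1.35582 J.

0.3165 MPa → 316500 Pa
49.32 in² → 0.0318193 m²
F = P × A = 316500 × 0.0318193 = 10070.8 N
1.413 ft → 0.430682 m
W = F × d = 10070.8 × 0.430682 = 4337.31 J
In ft·lbf: 4337.31 / 1.35582 = 3199.03 ft·lbf

3199 ft·lbf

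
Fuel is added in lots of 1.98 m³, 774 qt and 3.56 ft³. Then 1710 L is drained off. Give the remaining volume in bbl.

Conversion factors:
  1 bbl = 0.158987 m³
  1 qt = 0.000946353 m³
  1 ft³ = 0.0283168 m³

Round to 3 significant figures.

6.94 bbl

1.98 m³ (already m³)
774 qt × 0.000946353 → 0.732477 m³
3.56 ft³ × 0.0283168 → 0.100808 m³
1710 L × 0.001 → 1.71 m³
Net: 1.98 + 0.732477 + 0.100808 − 1.71 = 1.10328 m³
In bbl: 1.10328 / 0.158987 = 6.93944 bbl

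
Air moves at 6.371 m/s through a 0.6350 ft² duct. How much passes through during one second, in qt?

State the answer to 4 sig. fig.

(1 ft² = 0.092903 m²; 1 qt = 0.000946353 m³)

397.2 qt

0.6350 ft² × 0.092903 → 0.0589934 m²
V = v × A × t = 6.371 m/s × 0.0589934 m² × 1 s = 0.375847 m³
0.375847 m³ ÷ (0.000946353 m³/qt) = 397.153 qt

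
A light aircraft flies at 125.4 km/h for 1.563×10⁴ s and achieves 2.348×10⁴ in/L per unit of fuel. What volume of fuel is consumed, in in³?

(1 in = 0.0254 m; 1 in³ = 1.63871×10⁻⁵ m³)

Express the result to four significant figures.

125.4 km/h → 34.8333 m/s
d = v × t = 34.8333 × 15630 = 544444 m
2.348×10⁴ in/L → 596392 m/m³
V = d / (distance per unit fuel) = 544444 / 596392 = 0.912896 m³
In in³: 0.912896 / 1.63871×10⁻⁵ = 55708.2 in³

5.571×10⁴ in³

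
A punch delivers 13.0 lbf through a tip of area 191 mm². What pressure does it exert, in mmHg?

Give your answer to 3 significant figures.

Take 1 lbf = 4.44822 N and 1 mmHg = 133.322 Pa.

13.0 lbf × 4.44822 = 57.8269 N
191 mm² × 10⁻⁶ = 1.91×10⁻⁴ m²
P = F / A = 57.8269 N / 1.91×10⁻⁴ m² = 302759 Pa
302759 Pa ÷ (133.322 Pa/mmHg) = 2270.89 mmHg

2270 mmHg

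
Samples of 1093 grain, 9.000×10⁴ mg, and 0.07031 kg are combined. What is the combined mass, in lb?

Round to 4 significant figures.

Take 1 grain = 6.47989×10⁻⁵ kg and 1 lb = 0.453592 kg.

0.5096 lb

1093 grain × 6.47989×10⁻⁵ = 0.0708252 kg
9.000×10⁴ mg × 10⁻⁶ = 0.09 kg
0.07031 kg (already kg)
Total: 0.0708252 + 0.09 + 0.07031 = 0.231135 kg
In lb: 0.231135 / 0.453592 = 0.509566 lb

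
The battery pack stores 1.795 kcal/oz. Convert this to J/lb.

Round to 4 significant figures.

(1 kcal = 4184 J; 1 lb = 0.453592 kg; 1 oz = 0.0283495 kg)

1.795 kcal/oz × 4184 J/kcal ÷ 0.0283495 kg/oz = 264918 J/kg
264918 J/kg × 0.453592 kg/lb = 120165 J/lb

1.202×10⁵ J/lb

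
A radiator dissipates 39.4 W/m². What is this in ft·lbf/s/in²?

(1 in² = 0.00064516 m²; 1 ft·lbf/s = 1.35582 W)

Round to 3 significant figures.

39.4 W/m² is already 39.4 W/m²
39.4 W/m² ÷ 1.35582 W/ft·lbf/s × 0.00064516 m²/in² = 0.0187483 ft·lbf/s/in²

0.0187 ft·lbf/s/in²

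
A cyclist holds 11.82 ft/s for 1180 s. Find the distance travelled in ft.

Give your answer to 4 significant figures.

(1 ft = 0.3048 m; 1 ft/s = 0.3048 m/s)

1.395×10⁴ ft

11.82 ft/s × 0.3048 → 3.60274 m/s
d = v × t = 3.60274 m/s × 1180 s = 4251.23 m
4251.23 m ÷ (0.3048 m/ft) = 13947.6 ft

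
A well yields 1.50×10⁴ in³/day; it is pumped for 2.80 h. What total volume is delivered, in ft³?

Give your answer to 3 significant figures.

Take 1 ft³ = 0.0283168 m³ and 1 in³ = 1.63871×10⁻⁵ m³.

1.50×10⁴ in³/day → 2.84498×10⁻⁶ m³/s
2.80 h → 10080 s
V = Q × t = 2.84498×10⁻⁶ × 10080 = 0.0286774 m³
In ft³: 0.0286774 / 0.0283168 = 1.01273 ft³

1.01 ft³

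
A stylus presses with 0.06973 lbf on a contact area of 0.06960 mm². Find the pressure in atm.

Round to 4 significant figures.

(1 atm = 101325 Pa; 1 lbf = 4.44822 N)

43.98 atm

0.06973 lbf × 4.44822 → 0.310174 N
0.06960 mm² × 10⁻⁶ → 6.96×10⁻⁸ m²
P = F / A = 0.310174 N / 6.96×10⁻⁸ m² = 4.45652×10⁶ Pa
4.45652×10⁶ Pa ÷ (101325 Pa/atm) = 43.9824 atm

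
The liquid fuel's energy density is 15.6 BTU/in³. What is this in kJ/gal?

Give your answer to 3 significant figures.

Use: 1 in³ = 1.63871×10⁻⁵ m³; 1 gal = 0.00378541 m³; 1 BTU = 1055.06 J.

3800 kJ/gal

15.6 BTU/in³ × 1055.06 J/BTU ÷ 1.63871×10⁻⁵ m³/in³ = 1.00438×10⁹ J/m³
1.00438×10⁹ J/m³ ÷ 1000 J/kJ × 0.00378541 m³/gal = 3801.99 kJ/gal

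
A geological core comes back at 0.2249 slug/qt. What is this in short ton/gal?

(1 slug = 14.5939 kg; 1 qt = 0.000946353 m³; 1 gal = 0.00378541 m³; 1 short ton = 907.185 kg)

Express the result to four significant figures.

0.2249 slug/qt × 14.5939 kg/slug ÷ 0.000946353 m³/qt = 3468.23 kg/m³
3468.23 kg/m³ ÷ 907.185 kg/short ton × 0.00378541 m³/gal = 0.0144719 short ton/gal

0.01447 short ton/gal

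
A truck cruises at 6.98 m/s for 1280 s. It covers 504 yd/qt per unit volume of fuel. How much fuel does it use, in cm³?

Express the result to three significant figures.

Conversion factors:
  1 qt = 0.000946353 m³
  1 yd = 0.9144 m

d = v × t = 6.98 × 1280 = 8934.4 m
504 yd/qt → 486983 m/m³
V = d / (distance per unit fuel) = 8934.4 / 486983 = 0.0183464 m³
In cm³: 0.0183464 / 10⁻⁶ = 18346.4 cm³

1.83×10⁴ cm³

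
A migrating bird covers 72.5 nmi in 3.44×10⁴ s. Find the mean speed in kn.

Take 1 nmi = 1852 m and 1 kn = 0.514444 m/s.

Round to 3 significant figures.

7.59 kn

72.5 nmi × 1852 = 134270 m
v = d / t = 134270 m / 34400 s = 3.9032 m/s
3.9032 m/s ÷ (0.514444 m/s/kn) = 7.58722 kn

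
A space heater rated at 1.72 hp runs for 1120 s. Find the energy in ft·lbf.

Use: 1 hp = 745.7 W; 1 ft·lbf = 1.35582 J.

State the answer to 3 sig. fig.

1.72 hp × 745.7 = 1282.6 W
E = P × t = 1282.6 W × 1120 s = 1.43651×10⁶ J
1.43651×10⁶ J ÷ (1.35582 J/ft·lbf) = 1.05951×10⁶ ft·lbf

1.06×10⁶ ft·lbf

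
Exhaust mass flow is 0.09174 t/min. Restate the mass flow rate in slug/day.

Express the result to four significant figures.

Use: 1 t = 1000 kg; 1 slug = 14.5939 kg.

9052 slug/day

0.09174 t/min × 1000 kg/t ÷ 60 s/min = 1.529 kg/s
1.529 kg/s ÷ 14.5939 kg/slug × 86400 s/day = 9052.11 slug/day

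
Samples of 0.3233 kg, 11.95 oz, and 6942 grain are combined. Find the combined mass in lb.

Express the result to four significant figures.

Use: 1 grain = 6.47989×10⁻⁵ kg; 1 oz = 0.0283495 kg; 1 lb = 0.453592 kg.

0.3233 kg (already kg)
11.95 oz × 0.0283495 = 0.338777 kg
6942 grain × 6.47989×10⁻⁵ = 0.449834 kg
Total: 0.3233 + 0.338777 + 0.449834 = 1.11191 kg
In lb: 1.11191 / 0.453592 = 2.45134 lb

2.451 lb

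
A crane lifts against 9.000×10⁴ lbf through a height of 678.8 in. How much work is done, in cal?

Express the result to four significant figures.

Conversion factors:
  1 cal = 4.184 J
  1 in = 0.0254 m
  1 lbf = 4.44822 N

9.000×10⁴ lbf × 4.44822 → 400340 N
678.8 in × 0.0254 → 17.2415 m
W = F × d = 400340 N × 17.2415 m = 6.90246×10⁶ J
6.90246×10⁶ J ÷ (4.184 J/cal) = 1.64973×10⁶ cal

1.650×10⁶ cal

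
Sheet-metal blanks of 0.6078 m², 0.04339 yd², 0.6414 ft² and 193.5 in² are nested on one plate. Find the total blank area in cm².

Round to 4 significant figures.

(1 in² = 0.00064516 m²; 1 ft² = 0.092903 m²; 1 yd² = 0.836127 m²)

8285 cm²

0.6078 m² (already m²)
0.04339 yd² × 0.836127 = 0.0362796 m²
0.6414 ft² × 0.092903 = 0.059588 m²
193.5 in² × 0.00064516 = 0.124838 m²
Combined: 0.6078 + 0.0362796 + 0.059588 + 0.124838 = 0.828506 m²
In cm²: 0.828506 / 0.0001 = 8285.06 cm²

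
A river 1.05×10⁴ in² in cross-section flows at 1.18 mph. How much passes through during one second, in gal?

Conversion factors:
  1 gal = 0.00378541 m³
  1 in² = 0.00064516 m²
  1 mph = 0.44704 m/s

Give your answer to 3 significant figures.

1.18 mph × 0.44704 → 0.527507 m/s
1.05×10⁴ in² × 0.00064516 → 6.77418 m²
V = v × A × t = 0.527507 m/s × 6.77418 m² × 1 s = 3.57343 m³
3.57343 m³ ÷ (0.00378541 m³/gal) = 944.001 gal

944 gal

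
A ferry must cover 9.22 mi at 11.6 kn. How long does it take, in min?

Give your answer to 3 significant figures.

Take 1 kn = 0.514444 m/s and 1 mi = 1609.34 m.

9.22 mi × 1609.34 = 14838.1 m
11.6 kn × 0.514444 = 5.96755 m/s
t = d / v = 14838.1 m / 5.96755 m/s = 2486.46 s
2486.46 s ÷ (60 s/min) = 41.441 min

41.4 min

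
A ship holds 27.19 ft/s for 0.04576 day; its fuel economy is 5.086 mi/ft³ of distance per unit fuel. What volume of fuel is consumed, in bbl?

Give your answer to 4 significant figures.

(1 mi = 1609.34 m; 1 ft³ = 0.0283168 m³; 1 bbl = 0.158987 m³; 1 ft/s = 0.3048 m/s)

0.7130 bbl

27.19 ft/s → 8.28751 m/s
0.04576 day → 3953.66 s
d = v × t = 8.28751 × 3953.66 = 32766 m
5.086 mi/ft³ → 289055 m/m³
V = d / (distance per unit fuel) = 32766 / 289055 = 0.113356 m³
In bbl: 0.113356 / 0.158987 = 0.712989 bbl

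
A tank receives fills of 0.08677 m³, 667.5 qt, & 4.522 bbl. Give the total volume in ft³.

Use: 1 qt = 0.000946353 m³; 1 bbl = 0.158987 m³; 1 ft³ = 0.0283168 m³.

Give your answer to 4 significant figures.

50.76 ft³

0.08677 m³ (already m³)
667.5 qt × 0.000946353 → 0.631691 m³
4.522 bbl × 0.158987 → 0.718939 m³
Total: 0.08677 + 0.631691 + 0.718939 = 1.4374 m³
In ft³: 1.4374 / 0.0283168 = 50.7614 ft³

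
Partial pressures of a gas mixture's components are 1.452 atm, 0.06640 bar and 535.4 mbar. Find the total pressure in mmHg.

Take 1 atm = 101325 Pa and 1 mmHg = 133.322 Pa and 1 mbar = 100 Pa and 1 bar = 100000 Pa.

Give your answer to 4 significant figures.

1.452 atm × 101325 = 147124 Pa
0.06640 bar × 100000 = 6640 Pa
535.4 mbar × 100 = 53540 Pa
Total: 147124 + 6640 + 53540 = 207304 Pa
In mmHg: 207304 / 133.322 = 1554.91 mmHg

1555 mmHg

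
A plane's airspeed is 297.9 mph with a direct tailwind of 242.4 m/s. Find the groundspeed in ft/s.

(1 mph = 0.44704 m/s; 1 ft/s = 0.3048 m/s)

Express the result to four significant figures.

1232 ft/s

297.9 mph × 0.44704 = 133.173 m/s
242.4 m/s (already m/s)
Combined: 133.173 + 242.4 = 375.573 m/s
In ft/s: 375.573 / 0.3048 = 1232.19 ft/s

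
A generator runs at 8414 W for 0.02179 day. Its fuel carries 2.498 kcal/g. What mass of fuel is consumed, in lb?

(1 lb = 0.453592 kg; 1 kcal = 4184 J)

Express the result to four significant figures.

0.02179 day → 1882.66 s
E = P × t = 8414 × 1882.66 = 1.58407×10⁷ J
2.498 kcal/g → 1.04516×10⁷ J/kg
m = E / e_s = 1.58407×10⁷ / 1.04516×10⁷ = 1.51562 kg
In lb: 1.51562 / 0.453592 = 3.34137 lb

3.341 lb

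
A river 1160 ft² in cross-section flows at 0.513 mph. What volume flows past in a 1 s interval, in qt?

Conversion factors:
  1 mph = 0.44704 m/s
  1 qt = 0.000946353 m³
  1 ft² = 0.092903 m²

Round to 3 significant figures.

2.61×10⁴ qt

0.513 mph × 0.44704 = 0.229332 m/s
1160 ft² × 0.092903 = 107.767 m²
V = v × A × t = 0.229332 m/s × 107.767 m² × 1 s = 24.7144 m³
24.7144 m³ ÷ (0.000946353 m³/qt) = 26115.4 qt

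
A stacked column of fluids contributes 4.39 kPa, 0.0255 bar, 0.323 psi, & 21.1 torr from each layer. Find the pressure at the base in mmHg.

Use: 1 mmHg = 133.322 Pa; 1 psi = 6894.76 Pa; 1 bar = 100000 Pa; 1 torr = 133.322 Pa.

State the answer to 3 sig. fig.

89.9 mmHg

4.39 kPa × 1000 → 4390 Pa
0.0255 bar × 100000 → 2550 Pa
0.323 psi × 6894.76 → 2227.01 Pa
21.1 torr × 133.322 → 2813.09 Pa
Total: 4390 + 2550 + 2227.01 + 2813.09 = 11980.1 Pa
In mmHg: 11980.1 / 133.322 = 89.8584 mmHg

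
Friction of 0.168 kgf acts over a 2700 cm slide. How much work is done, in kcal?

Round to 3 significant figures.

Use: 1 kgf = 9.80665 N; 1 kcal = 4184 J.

0.168 kgf × 9.80665 → 1.64752 N
2700 cm × 0.01 → 27 m
W = F × d = 1.64752 N × 27 m = 44.483 J
44.483 J ÷ (4184 J/kcal) = 0.0106317 kcal

0.0106 kcal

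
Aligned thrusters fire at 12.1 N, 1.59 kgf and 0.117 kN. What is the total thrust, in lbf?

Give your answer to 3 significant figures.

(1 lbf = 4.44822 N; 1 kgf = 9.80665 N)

12.1 N (already N)
1.59 kgf × 9.80665 → 15.5926 N
0.117 kN × 1000 → 117 N
Sum: 12.1 + 15.5926 + 117 = 144.693 N
In lbf: 144.693 / 4.44822 = 32.5283 lbf

32.5 lbf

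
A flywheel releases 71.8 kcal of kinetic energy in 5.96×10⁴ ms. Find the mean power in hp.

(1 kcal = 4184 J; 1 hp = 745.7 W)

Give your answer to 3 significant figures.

6.76 hp

71.8 kcal × 4184 = 300411 J
5.96×10⁴ ms × 0.001 = 59.6 s
P = E / t = 300411 J / 59.6 s = 5040.45 W
5040.45 W ÷ (745.7 W/hp) = 6.75935 hp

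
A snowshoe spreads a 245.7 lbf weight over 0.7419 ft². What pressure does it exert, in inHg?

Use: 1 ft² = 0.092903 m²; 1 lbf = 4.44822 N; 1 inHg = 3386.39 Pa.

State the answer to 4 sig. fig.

245.7 lbf × 4.44822 = 1092.93 N
0.7419 ft² × 0.092903 = 0.0689247 m²
P = F / A = 1092.93 N / 0.0689247 m² = 15856.9 Pa
15856.9 Pa ÷ (3386.39 Pa/inHg) = 4.68254 inHg

4.683 inHg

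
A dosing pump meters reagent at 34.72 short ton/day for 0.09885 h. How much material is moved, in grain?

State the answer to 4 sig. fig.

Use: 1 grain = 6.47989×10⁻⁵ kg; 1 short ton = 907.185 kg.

34.72 short ton/day → 0.364554 kg/s
0.09885 h → 355.86 s
m = ṁ × t = 0.364554 × 355.86 = 129.73 kg
In grain: 129.73 / 6.47989×10⁻⁵ = 2.00204×10⁶ grain

2.002×10⁶ grain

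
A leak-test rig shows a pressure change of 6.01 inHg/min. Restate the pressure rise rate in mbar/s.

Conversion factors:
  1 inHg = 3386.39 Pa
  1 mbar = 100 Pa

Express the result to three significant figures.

6.01 inHg/min × 3386.39 Pa/inHg ÷ 60 s/min = 339.203 Pa/s
339.203 Pa/s ÷ 100 Pa/mbar = 3.39203 mbar/s

3.39 mbar/s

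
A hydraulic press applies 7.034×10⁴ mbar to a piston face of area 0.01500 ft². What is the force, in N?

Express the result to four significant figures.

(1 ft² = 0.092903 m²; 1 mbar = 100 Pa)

7.034×10⁴ mbar × 100 → 7.034×10⁶ Pa
0.01500 ft² × 0.092903 → 0.00139354 m²
F = P × A = 7.034×10⁶ Pa × 0.00139354 m² = 9802.16 N

9802 N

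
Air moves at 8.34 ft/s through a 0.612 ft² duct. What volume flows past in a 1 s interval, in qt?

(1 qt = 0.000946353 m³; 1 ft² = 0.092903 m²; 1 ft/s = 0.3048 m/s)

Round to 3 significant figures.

153 qt

8.34 ft/s × 0.3048 = 2.54203 m/s
0.612 ft² × 0.092903 = 0.0568566 m²
V = v × A × t = 2.54203 m/s × 0.0568566 m² × 1 s = 0.144531 m³
0.144531 m³ ÷ (0.000946353 m³/qt) = 152.724 qt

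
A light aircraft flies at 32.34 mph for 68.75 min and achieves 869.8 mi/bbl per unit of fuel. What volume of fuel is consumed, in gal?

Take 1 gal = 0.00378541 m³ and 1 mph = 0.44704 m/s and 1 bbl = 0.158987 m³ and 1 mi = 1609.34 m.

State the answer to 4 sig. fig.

1.789 gal

32.34 mph → 14.4573 m/s
68.75 min → 4125 s
d = v × t = 14.4573 × 4125 = 59636.4 m
869.8 mi/bbl → 8.80452×10⁶ m/m³
V = d / (distance per unit fuel) = 59636.4 / 8.80452×10⁶ = 0.00677338 m³
In gal: 0.00677338 / 0.00378541 = 1.78934 gal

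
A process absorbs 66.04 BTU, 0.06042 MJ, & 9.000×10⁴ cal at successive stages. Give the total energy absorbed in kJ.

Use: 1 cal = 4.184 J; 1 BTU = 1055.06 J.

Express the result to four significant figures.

66.04 BTU × 1055.06 → 69676.2 J
0.06042 MJ × 1000000 → 60420 J
9.000×10⁴ cal × 4.184 → 376560 J
Total: 69676.2 + 60420 + 376560 = 506656 J
In kJ: 506656 / 1000 = 506.656 kJ

506.7 kJ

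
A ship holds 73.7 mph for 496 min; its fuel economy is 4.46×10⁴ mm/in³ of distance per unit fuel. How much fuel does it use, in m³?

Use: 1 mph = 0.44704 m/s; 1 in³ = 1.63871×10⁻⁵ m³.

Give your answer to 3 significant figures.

0.360 m³

73.7 mph → 32.9468 m/s
496 min → 29760 s
d = v × t = 32.9468 × 29760 = 980497 m
4.46×10⁴ mm/in³ → 2.72165×10⁶ m/m³
V = d / (distance per unit fuel) = 980497 / 2.72165×10⁶ = 0.360258 m³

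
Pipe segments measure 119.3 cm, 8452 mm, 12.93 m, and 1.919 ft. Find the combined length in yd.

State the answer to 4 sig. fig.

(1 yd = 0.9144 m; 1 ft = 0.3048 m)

25.33 yd

119.3 cm × 0.01 = 1.193 m
8452 mm × 0.001 = 8.452 m
12.93 m (already m)
1.919 ft × 0.3048 = 0.584911 m
Combined: 1.193 + 8.452 + 12.93 + 0.584911 = 23.1599 m
In yd: 23.1599 / 0.9144 = 25.328 yd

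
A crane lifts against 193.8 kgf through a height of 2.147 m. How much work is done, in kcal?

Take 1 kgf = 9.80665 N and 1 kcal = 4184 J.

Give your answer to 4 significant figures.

193.8 kgf × 9.80665 = 1900.53 N
W = F × d = 1900.53 N × 2.147 m = 4080.44 J
4080.44 J ÷ (4184 J/kcal) = 0.975249 kcal

0.9752 kcal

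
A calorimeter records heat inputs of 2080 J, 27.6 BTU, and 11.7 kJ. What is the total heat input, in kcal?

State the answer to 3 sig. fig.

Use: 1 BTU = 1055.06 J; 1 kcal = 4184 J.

2080 J (already J)
27.6 BTU × 1055.06 = 29119.7 J
11.7 kJ × 1000 = 11700 J
Sum: 2080 + 29119.7 + 11700 = 42899.7 J
In kcal: 42899.7 / 4184 = 10.2533 kcal

10.3 kcal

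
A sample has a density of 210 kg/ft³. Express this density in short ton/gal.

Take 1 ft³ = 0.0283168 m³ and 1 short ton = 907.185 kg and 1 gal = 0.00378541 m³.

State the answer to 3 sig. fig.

210 kg/ft³ ÷ 0.0283168 m³/ft³ = 7416.09 kg/m³
7416.09 kg/m³ ÷ 907.185 kg/short ton × 0.00378541 m³/gal = 0.0309451 short ton/gal

0.0309 short ton/gal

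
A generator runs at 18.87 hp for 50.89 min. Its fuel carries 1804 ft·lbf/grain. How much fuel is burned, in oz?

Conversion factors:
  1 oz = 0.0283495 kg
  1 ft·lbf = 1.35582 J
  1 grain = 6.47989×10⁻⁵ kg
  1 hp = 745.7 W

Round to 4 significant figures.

18.87 hp → 14071.4 W
50.89 min → 3053.4 s
E = P × t = 14071.4 × 3053.4 = 4.29656×10⁷ J
1804 ft·lbf/grain → 3.7746×10⁷ J/kg
m = E / e_s = 4.29656×10⁷ / 3.7746×10⁷ = 1.13828 kg
In oz: 1.13828 / 0.0283495 = 40.1517 oz

40.15 oz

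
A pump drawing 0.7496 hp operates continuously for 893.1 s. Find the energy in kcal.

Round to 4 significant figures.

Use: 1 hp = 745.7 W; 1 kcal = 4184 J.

0.7496 hp × 745.7 = 558.977 W
E = P × t = 558.977 W × 893.1 s = 499222 J
499222 J ÷ (4184 J/kcal) = 119.317 kcal

119.3 kcal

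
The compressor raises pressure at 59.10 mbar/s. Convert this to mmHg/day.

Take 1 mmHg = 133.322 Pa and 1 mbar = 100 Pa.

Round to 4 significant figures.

3.830×10⁶ mmHg/day

59.10 mbar/s × 100 Pa/mbar = 5910 Pa/s
5910 Pa/s ÷ 133.322 Pa/mmHg × 86400 s/day = 3.83001×10⁶ mmHg/day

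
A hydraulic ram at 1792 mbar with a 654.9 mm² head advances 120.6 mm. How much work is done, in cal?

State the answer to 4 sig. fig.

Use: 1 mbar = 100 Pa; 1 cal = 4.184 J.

1792 mbar → 179200 Pa
654.9 mm² → 6.549×10⁻⁴ m²
F = P × A = 179200 × 6.549×10⁻⁴ = 117.358 N
120.6 mm → 0.1206 m
W = F × d = 117.358 × 0.1206 = 14.1534 J
In cal: 14.1534 / 4.184 = 3.38274 cal

3.383 cal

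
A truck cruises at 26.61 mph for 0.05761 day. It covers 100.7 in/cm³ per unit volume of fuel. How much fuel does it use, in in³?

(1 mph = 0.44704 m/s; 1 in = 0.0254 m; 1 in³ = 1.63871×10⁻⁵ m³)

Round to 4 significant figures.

1413 in³

26.61 mph → 11.8957 m/s
0.05761 day → 4977.5 s
d = v × t = 11.8957 × 4977.5 = 59210.8 m
100.7 in/cm³ → 2.55778×10⁶ m/m³
V = d / (distance per unit fuel) = 59210.8 / 2.55778×10⁶ = 0.0231493 m³
In in³: 0.0231493 / 1.63871×10⁻⁵ = 1412.65 in³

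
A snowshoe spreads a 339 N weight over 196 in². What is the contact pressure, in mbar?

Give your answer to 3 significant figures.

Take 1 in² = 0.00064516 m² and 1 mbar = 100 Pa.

196 in² × 0.00064516 = 0.126451 m²
P = F / A = 339 N / 0.126451 m² = 2680.88 Pa
2680.88 Pa ÷ (100 Pa/mbar) = 26.8088 mbar

26.8 mbar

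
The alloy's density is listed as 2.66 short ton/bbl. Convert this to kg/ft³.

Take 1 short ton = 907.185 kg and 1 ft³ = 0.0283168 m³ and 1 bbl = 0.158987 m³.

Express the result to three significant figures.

2.66 short ton/bbl × 907.185 kg/short ton ÷ 0.158987 m³/bbl = 15178 kg/m³
15178 kg/m³ × 0.0283168 m³/ft³ = 429.792 kg/ft³

430 kg/ft³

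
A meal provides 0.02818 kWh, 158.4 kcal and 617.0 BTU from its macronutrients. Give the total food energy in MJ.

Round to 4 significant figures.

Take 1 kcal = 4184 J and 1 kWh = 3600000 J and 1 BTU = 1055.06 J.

1.415 MJ

0.02818 kWh × 3600000 = 101448 J
158.4 kcal × 4184 = 662746 J
617.0 BTU × 1055.06 = 650972 J
Combined: 101448 + 662746 + 650972 = 1.41517×10⁶ J
In MJ: 1.41517×10⁶ / 1000000 = 1.41517 MJ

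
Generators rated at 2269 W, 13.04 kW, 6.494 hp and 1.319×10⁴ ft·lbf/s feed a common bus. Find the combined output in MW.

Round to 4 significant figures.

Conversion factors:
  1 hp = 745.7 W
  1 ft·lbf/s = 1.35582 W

2269 W (already W)
13.04 kW × 1000 = 13040 W
6.494 hp × 745.7 = 4842.58 W
1.319×10⁴ ft·lbf/s × 1.35582 = 17883.3 W
Combined: 2269 + 13040 + 4842.58 + 17883.3 = 38034.9 W
In MW: 38034.9 / 1000000 = 0.0380349 MW

0.03803 MW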